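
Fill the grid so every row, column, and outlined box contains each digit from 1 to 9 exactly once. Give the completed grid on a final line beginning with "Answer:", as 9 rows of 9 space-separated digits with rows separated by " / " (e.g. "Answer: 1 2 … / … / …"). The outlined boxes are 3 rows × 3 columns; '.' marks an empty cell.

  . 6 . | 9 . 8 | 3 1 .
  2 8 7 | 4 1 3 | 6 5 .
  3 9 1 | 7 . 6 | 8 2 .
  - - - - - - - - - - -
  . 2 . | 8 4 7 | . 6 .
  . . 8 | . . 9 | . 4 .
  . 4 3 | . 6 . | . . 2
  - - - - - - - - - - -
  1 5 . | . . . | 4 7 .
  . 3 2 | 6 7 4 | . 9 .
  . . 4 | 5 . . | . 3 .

Step 1. [r4c9∈{1,3,5,9}] r4c9 is the only open cell in row 4 admitting 3. So r4c9=3.
Step 2. [r4c7∈{1,5,9}] in row 4, 1 fits only at r4c7. So r4c7=1.
Step 3. [r7c6∈{2}] nothing but 2 survives at r7c6 ⇒ r7c6=2.
Step 4. [r6c6∈{1,5}] in col 6, 5 fits only at r6c6 ⇒ r6c6=5.
Step 5. [r1c3∈{5}] nothing but 5 survives at r1c3 ⇒ r1c3=5.
Step 6. [r5c1∈{5,6,7}] across row 5, 6 lands solely at r5c1, so r5c1=6.
Step 7. [r4c3∈{9}] r4c3 is down to just 9. So r4c3=9.
Step 8. [r6c1∈{7}] r6c1 has the single candidate 7. So r6c1=7.
Step 9. [r8c9∈{1,5,8}] row 8 places 1 nowhere but r8c9. So r8c9=1.
Step 10. [r5c4∈{1,2,3}] col 4 places 2 nowhere but r5c4. So r5c4=2.
Step 11. [r7c5∈{3,8,9}] in row 7, 9 fits only at r7c5, so r7c5=9.
Step 12. [r7c9∈{6,8}] r7c9 is the only open cell in row 7 admitting 8 ⇒ r7c9=8.
Step 13. [r5c7∈{5,7}] r5c7 is the only open cell in col 7 admitting 7. So r5c7=7.
Step 14. [r1c9∈{4,7}] in row 1, 7 fits only at r1c9, so r1c9=7.
Step 15. [r8c1∈{8}] r8c1 has the single candidate 8, so r8c1=8.
Step 16. [r6c8∈{8}] r6c8's peers cover all but 8. So r6c8=8.
Step 17. [r1c5∈{2}] nothing but 2 survives at r1c5 ⇒ r1c5=2.
Step 18. [r4c1∈{5}] r4c1 has the single candidate 5, so r4c1=5.
Step 19. [r9c2∈{7}] r9c2 is down to just 7 ⇒ r9c2=7.
Step 20. [r6c4∈{1}] nothing but 1 survives at r6c4 ⇒ r6c4=1.
Step 21. [r8c7∈{5}] r8c7's peers cover all but 5, so r8c7=5.
Step 22. [r9c1∈{9}] r9c1's peers cover all but 9 ⇒ r9c1=9.
Step 23. [r9c9∈{6}] r9c9 is down to just 6. So r9c9=6.
Step 24. [r6c7∈{9}] only 9 remains possible at r6c7. So r6c7=9.
Step 25. [r9c6∈{1}] r9c6's peers cover all but 1, so r9c6=1.
Step 26. [r9c7∈{2}] nothing but 2 survives at r9c7, so r9c7=2.
Step 27. [r2c9∈{9}] nothing but 9 survives at r2c9, so r2c9=9.
Step 28. [r3c9∈{4}] r3c9 is down to just 4. So r3c9=4.
Step 29. [r1c1∈{4}] r1c1 is down to just 4, so r1c1=4.
Step 30. [r7c3∈{6}] r7c3 has the single candidate 6, so r7c3=6.
Step 31. [r5c2∈{1}] r5c2 has the single candidate 1 ⇒ r5c2=1.
Step 32. [r5c9∈{5}] r5c9's peers cover all but 5. So r5c9=5.
Step 33. [r3c5∈{5}] r3c5 has the single candidate 5, so r3c5=5.
Step 34. [r9c5∈{8}] r9c5's peers cover all but 8 ⇒ r9c5=8.
Step 35. [r7c4∈{3}] r7c4's peers cover all but 3. So r7c4=3.
Step 36. [r5c5∈{3}] r5c5's peers cover all but 3, so r5c5=3.

Answer: 4 6 5 9 2 8 3 1 7 / 2 8 7 4 1 3 6 5 9 / 3 9 1 7 5 6 8 2 4 / 5 2 9 8 4 7 1 6 3 / 6 1 8 2 3 9 7 4 5 / 7 4 3 1 6 5 9 8 2 / 1 5 6 3 9 2 4 7 8 / 8 3 2 6 7 4 5 9 1 / 9 7 4 5 8 1 2 3 6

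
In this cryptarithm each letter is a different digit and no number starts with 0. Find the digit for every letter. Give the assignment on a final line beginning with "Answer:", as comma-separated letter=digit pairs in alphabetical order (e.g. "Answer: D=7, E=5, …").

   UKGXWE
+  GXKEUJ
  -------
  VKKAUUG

Step 1. [col 1: E + J ≡ G (mod 10)] no forcing yet in column 1 (carry-in 0); J=2 is free and consistent — try it. So J=2.
Step 2. [col 1: E + J ≡ G (mod 10)] several values work for E in column 1 (E + J ≡ G (mod 10), carry-in 0); try E=6, so E=6.
Step 3. [col 1: E + J ≡ G (mod 10)] column 1: given E=6, J=2, carry-in 0, and digits 2,6 already taken and all letters distinct, E+J≡G (mod 10) forces G=8, so G=8.
Step 4. [col 2: W + U ≡ U (mod 10)] column 2 reads W+U+carry(0)=U with nothing yet; with digits 2,6,8 already taken and all letters distinct, the only value for W is 0, so W=0.
Step 5. [col 2: W + U ≡ U (mod 10)] U=5 is one option consistent with column 2 (W + U ≡ U (mod 10), carry-in 0) — take it. So U=5.
Step 6. [V] the sum has 7 digits but both addends have 6; that extra leading digit V is the final carry, namely 1, so V=1.
Step 7. [col 3: X + E ≡ U (mod 10)] from column 3 (E=6, U=5, carry-in 0, digits 0,1,2,5,6,8 already taken and all letters distinct): X must equal 9 ⇒ X=9.
Step 8. [col 4: G + K ≡ A (mod 10)] column 4: given G=8, carry-in 1, and digits 0,1,2,5,6,8,9 already taken and all letters distinct, G+K≡A (mod 10) forces A=3. So A=3.
Step 9. [col 4: G + K ≡ A (mod 10)] column 4 reads G+K+carry(1)=A with G=8, A=3; with digits 0,1,2,3,5,6,8,9 already taken and all letters distinct, the only value for K is 4. So K=4.

Answer: A=3, E=6, G=8, J=2, K=4, U=5, V=1, W=0, X=9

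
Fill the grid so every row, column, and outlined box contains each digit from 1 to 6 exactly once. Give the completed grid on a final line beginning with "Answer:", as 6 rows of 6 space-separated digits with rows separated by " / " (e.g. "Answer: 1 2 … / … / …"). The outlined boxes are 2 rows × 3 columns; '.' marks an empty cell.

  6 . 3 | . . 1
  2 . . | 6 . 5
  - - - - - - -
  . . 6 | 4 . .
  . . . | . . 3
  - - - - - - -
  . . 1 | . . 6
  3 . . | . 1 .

Step 1. [r1c2∈{4,5}] row 1 places 5 nowhere but r1c2, so r1c2=5.
Step 2. [r3c6∈{2}] only 2 remains possible at r3c6. So r3c6=2.
Step 3. [r2c3∈{4}] r2c3 is down to just 4 ⇒ r2c3=4.
Step 4. [r3c5∈{5}] r3c5's peers cover all but 5 ⇒ r3c5=5.
Step 5. [r1c4∈{2}] only 2 remains possible at r1c4 ⇒ r1c4=2.
Step 6. [r5c5∈{2,3,4}] 2 has one home in col 5: r5c5 ⇒ r5c5=2.
Step 7. [r3c1∈{1}] r3c1 is down to just 1, so r3c1=1.
Step 8. [r5c2∈{4}] nothing but 4 survives at r5c2 ⇒ r5c2=4.
Step 9. [r5c1∈{5}] only 5 remains possible at r5c1. So r5c1=5.
Step 10. [r6c3∈{2}] r6c3 has the single candidate 2. So r6c3=2.
Step 11. [r2c2∈{1}] r2c2 has the single candidate 1, so r2c2=1.
Step 12. [r6c2∈{6}] only 6 remains possible at r6c2. So r6c2=6.
Step 13. [r4c2∈{2}] r4c2 has the single candidate 2 ⇒ r4c2=2.
Step 14. [r4c4∈{1}] r4c4's peers cover all but 1. So r4c4=1.
Step 15. [r2c5∈{3}] nothing but 3 survives at r2c5. So r2c5=3.
Step 16. [r4c3∈{5}] only 5 remains possible at r4c3, so r4c3=5.
Step 17. [r5c4∈{3}] r5c4 has the single candidate 3, so r5c4=3.
Step 18. [r6c6∈{4}] r6c6's peers cover all but 4, so r6c6=4.
Step 19. [r1c5∈{4}] r1c5 is down to just 4. So r1c5=4.
Step 20. [r3c2∈{3}] nothing but 3 survives at r3c2 ⇒ r3c2=3.
Step 21. [r4c5∈{6}] only 6 remains possible at r4c5. So r4c5=6.
Step 22. [r6c4∈{5}] only 5 remains possible at r6c4 ⇒ r6c4=5.
Step 23. [r4c1∈{4}] r4c1 is down to just 4. So r4c1=4.

Answer: 6 5 3 2 4 1 / 2 1 4 6 3 5 / 1 3 6 4 5 2 / 4 2 5 1 6 3 / 5 4 1 3 2 6 / 3 6 2 5 1 4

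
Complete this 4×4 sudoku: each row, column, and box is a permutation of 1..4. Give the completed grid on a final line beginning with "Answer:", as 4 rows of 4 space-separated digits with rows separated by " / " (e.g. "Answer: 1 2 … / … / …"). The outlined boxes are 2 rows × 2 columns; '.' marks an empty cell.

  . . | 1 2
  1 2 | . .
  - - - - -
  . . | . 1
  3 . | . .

Step 1. [r4c4∈{4}] only 4 remains possible at r4c4, so r4c4=4.
Step 2. [r3c2∈{4}] r3c2's peers cover all but 4 ⇒ r3c2=4.
Step 3. [r3c3∈{2,3}] 3 has one home in row 3: r3c3 ⇒ r3c3=3.
Step 4. [r4c3∈{2}] r4c3 has the single candidate 2 ⇒ r4c3=2.
Step 5. [r1c2∈{3}] r1c2 is down to just 3, so r1c2=3.
Step 6. [r4c2∈{1}] only 1 remains possible at r4c2, so r4c2=1.
Step 7. [r2c3∈{4}] only 4 remains possible at r2c3. So r2c3=4.
Step 8. [r1c1∈{4}] only 4 remains possible at r1c1. So r1c1=4.
Step 9. [r3c1∈{2}] nothing but 2 survives at r3c1. So r3c1=2.
Step 10. [r2c4∈{3}] nothing but 3 survives at r2c4, so r2c4=3.

Answer: 4 3 1 2 / 1 2 4 3 / 2 4 3 1 / 3 1 2 4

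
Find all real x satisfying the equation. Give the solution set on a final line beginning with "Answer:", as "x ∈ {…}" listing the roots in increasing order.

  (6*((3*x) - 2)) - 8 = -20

Step 1. [(6*((3*x) - 2)) - 8 = -20] add 8: x sits inside (… - 8), so sub: 6*((3*x) - 2) = -12.
Step 2. [6*((3*x) - 2) = -12] divide by the outer 6, so div: (3*x) - 2 = -2.
Step 3. [(3*x) - 2 = -2] 2 comes off first (add 2), so sub: 3*x = 0.
Step 4. [3*x = 0] 3 out front; divide by 3, so div: x = 0.

Answer: x ∈ {0}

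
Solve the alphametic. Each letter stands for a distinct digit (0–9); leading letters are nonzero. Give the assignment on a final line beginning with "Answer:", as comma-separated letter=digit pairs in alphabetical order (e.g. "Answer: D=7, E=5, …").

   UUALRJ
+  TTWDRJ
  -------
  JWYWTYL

Step 1. [col 1: J + J ≡ L (mod 10)] column 1 (J + J ≡ L (mod 10), carry-in 0) doesn't pin J yet; pick J=1 and continue. So J=1.
Step 2. [col 1: J + J ≡ L (mod 10)] column 1: given J=1, carry-in 0, and digits 1 already taken and all letters distinct, J+J≡L (mod 10) forces L=2, so L=2.
Step 3. [col 2: R + R ≡ Y (mod 10)] several values work for Y in column 2 (R + R ≡ Y (mod 10), carry-in 0); try Y=4, so Y=4.
Step 4. [col 2: R + R ≡ Y (mod 10)] column 2 reads R+R+carry(0)=Y with Y=4; with digits 1,2,4 already taken and all letters distinct, the only value for R is 7, so R=7.
Step 5. [col 3: L + D ≡ T (mod 10)] T=6 is one option consistent with column 3 (L + D ≡ T (mod 10), carry-in 1) — take it ⇒ T=6.
Step 6. [col 3: L + D ≡ T (mod 10)] from column 3 (L=2, T=6, carry-in 1, digits 1,2,4,6,7 already taken and all letters distinct): D must equal 3. So D=3.
Step 7. [col 4: A + W ≡ W (mod 10)] in column 4 we have A+W≡W with carry-in 0; given nothing yet and digits 1,2,3,4,6,7 already taken and all letters distinct, that pins A to 0, so A=0.
Step 8. [col 4: A + W ≡ W (mod 10)] several values work for W in column 4 (A + W ≡ W (mod 10), carry-in 0); try W=5. So W=5.
Step 9. [col 5: U + T ≡ Y (mod 10)] column 5: given T=6, Y=4, carry-in 0, and digits 0,1,2,3,4,5,6,7 already taken and all letters distinct, U+T≡Y (mod 10) forces U=8, so U=8.

Answer: A=0, D=3, J=1, L=2, R=7, T=6, U=8, W=5, Y=4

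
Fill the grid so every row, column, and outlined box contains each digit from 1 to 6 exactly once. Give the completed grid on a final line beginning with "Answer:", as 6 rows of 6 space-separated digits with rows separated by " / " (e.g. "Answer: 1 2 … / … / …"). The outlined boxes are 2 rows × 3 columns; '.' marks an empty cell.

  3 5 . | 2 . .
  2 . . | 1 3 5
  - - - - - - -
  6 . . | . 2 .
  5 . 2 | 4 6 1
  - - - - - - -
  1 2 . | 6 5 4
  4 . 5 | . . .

Step 1. [r3c6∈{3}] only 3 remains possible at r3c6 ⇒ r3c6=3.
Step 2. [r1c3∈{1,4,6}] row 1 places 1 nowhere but r1c3, so r1c3=1.
Step 3. [r6c2∈{3,6}] r6c2 is the only open cell in row 6 admitting 6, so r6c2=6.
Step 4. [r3c3∈{4}] r3c3's peers cover all but 4, so r3c3=4.
Step 5. [r6c5∈{1}] nothing but 1 survives at r6c5, so r6c5=1.
Step 6. [r5c3∈{3}] r5c3 is down to just 3, so r5c3=3.
Step 7. [r1c5∈{4}] nothing but 4 survives at r1c5. So r1c5=4.
Step 8. [r1c6∈{6}] nothing but 6 survives at r1c6 ⇒ r1c6=6.
Step 9. [r3c4∈{5}] only 5 remains possible at r3c4. So r3c4=5.
Step 10. [r2c3∈{6}] r2c3 has the single candidate 6 ⇒ r2c3=6.
Step 11. [r2c2∈{4}] nothing but 4 survives at r2c2. So r2c2=4.
Step 12. [r6c6∈{2}] r6c6 is down to just 2. So r6c6=2.
Step 13. [r6c4∈{3}] r6c4 has the single candidate 3, so r6c4=3.
Step 14. [r3c2∈{1}] r3c2 has the single candidate 1 ⇒ r3c2=1.
Step 15. [r4c2∈{3}] r4c2 has the single candidate 3. So r4c2=3.

Answer: 3 5 1 2 4 6 / 2 4 6 1 3 5 / 6 1 4 5 2 3 / 5 3 2 4 6 1 / 1 2 3 6 5 4 / 4 6 5 3 1 2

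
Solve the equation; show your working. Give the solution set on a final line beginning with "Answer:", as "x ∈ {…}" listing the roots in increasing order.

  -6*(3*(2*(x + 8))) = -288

Step 1. [-6*(3*(2*(x + 8))) = -288] -6·(inner) — divide through by -6. So div: 3*(2*(x + 8)) = 48.
Step 2. [3*(2*(x + 8)) = 48] divide by the outer 3, so div: 2*(x + 8) = 16.
Step 3. [2*(x + 8) = 16] divide by the outer 2. So div: x + 8 = 8.
Step 4. [x + 8 = 8] the outer +8 inverts by subtracting 8, so sub: x = 0.

Answer: x ∈ {0}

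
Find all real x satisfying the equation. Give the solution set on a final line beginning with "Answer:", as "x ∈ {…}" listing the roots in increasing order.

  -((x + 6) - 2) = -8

Step 1. [-((x + 6) - 2) = -8] flip signs both sides ⇒ neg: (x + 6) - 2 = 8.
Step 2. [(x + 6) - 2 = 8] the outer -2 inverts by adding 2 ⇒ sub: x + 6 = 10.
Step 3. [x + 6 = 10] 6 comes off first (subtract 6), so sub: x = 4.

Answer: x ∈ {4}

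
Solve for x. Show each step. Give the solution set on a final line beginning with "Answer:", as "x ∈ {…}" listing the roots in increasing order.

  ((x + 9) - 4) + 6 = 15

Step 1. [((x + 9) - 4) + 6 = 15] peel the +6: subtract 6 from each side, so sub: (x + 9) - 4 = 9.
Step 2. [(x + 9) - 4 = 9] peel the -4: add 4 from each side ⇒ sub: x + 9 = 13.
Step 3. [x + 9 = 13] peel the +9: subtract 9 from each side ⇒ sub: x = 4.

Answer: x ∈ {4}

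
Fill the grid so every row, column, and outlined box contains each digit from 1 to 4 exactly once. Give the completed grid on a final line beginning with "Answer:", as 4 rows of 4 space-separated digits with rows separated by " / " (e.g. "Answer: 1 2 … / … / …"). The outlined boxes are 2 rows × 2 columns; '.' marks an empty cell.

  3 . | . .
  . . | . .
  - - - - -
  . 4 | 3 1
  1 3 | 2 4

Step 1. [r1c3∈{1,4}] r1c3 is the only open cell in row 1 admitting 4. So r1c3=4.
Step 2. [r1c2∈{1,2}] r1c2 is the only open cell in row 1 admitting 1, so r1c2=1.
Step 3. [r2c2∈{2}] r2c2 is down to just 2 ⇒ r2c2=2.
Step 4. [r3c1∈{2}] r3c1 is down to just 2. So r3c1=2.
Step 5. [r1c4∈{2}] r1c4's peers cover all but 2, so r1c4=2.
Step 6. [r2c4∈{3}] nothing but 3 survives at r2c4 ⇒ r2c4=3.
Step 7. [r2c1∈{4}] only 4 remains possible at r2c1, so r2c1=4.
Step 8. [r2c3∈{1}] r2c3's peers cover all but 1. So r2c3=1.

Answer: 3 1 4 2 / 4 2 1 3 / 2 4 3 1 / 1 3 2 4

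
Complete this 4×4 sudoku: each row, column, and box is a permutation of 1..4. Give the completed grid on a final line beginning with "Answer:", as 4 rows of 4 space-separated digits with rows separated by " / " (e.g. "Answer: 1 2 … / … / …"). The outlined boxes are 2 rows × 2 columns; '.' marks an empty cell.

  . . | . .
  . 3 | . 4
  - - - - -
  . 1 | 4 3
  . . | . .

Step 1. [r3c1∈{2}] r3c1 is down to just 2 ⇒ r3c1=2.
Step 2. [r2c3∈{1,2}] 2 has one home in row 2: r2c3, so r2c3=2.
Step 3. [r1c4∈{1}] r1c4 is down to just 1 ⇒ r1c4=1.
Step 4. [r4c2∈{4}] r4c2's peers cover all but 4 ⇒ r4c2=4.
Step 5. [r1c3∈{3}] r1c3's peers cover all but 3. So r1c3=3.
Step 6. [r4c1∈{3}] r4c1 is down to just 3, so r4c1=3.
Step 7. [r4c4∈{2}] only 2 remains possible at r4c4. So r4c4=2.
Step 8. [r2c1∈{1}] r2c1's peers cover all but 1, so r2c1=1.
Step 9. [r1c2∈{2}] r1c2 has the single candidate 2 ⇒ r1c2=2.
Step 10. [r4c3∈{1}] nothing but 1 survives at r4c3. So r4c3=1.
Step 11. [r1c1∈{4}] nothing but 4 survives at r1c1. So r1c1=4.

Answer: 4 2 3 1 / 1 3 2 4 / 2 1 4 3 / 3 4 1 2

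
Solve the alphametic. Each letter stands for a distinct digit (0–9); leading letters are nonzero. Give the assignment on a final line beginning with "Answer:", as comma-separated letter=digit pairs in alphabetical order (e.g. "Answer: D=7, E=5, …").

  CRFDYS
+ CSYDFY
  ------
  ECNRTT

Step 1. [col 1: S + Y ≡ T (mod 10)] several values work for S in column 1 (S + Y ≡ T (mod 10), carry-in 0); try S=8, so S=8.
Step 2. [col 1: S + Y ≡ T (mod 10)] column 1 (S + Y ≡ T (mod 10), carry-in 0) doesn't pin T yet; pick T=1 and continue. So T=1.
Step 3. [col 1: S + Y ≡ T (mod 10)] column 1: given S=8, T=1, carry-in 0, and digits 1,8 already taken and all letters distinct, S+Y≡T (mod 10) forces Y=3 ⇒ Y=3.
Step 4. [col 2: Y + F ≡ T (mod 10)] from column 2 (Y=3, T=1, carry-in 1, digits 1,3,8 already taken and all letters distinct): F must equal 7 ⇒ F=7.
Step 5. [col 3: D + D ≡ R (mod 10)] no forcing yet in column 3 (carry-in 1); R=5 is free and consistent — try it. So R=5.
Step 6. [col 3: D + D ≡ R (mod 10)] in column 3 we have D+D≡R with carry-in 1; given R=5 and digits 1,3,5,7,8 already taken and all letters distinct, that pins D to 2, so D=2.
Step 7. [col 4: F + Y ≡ N (mod 10)] column 4 reads F+Y+carry(0)=N with F=7, Y=3; with digits 1,2,3,5,7,8 already taken and all letters distinct, the only value for N is 0. So N=0.
Step 8. [col 5: R + S ≡ C (mod 10)] in column 5 we have R+S≡C with carry-in 1; given R=5, S=8 and digits 0,1,2,3,5,7,8 already taken and all letters distinct, that pins C to 4 ⇒ C=4.
Step 9. [col 6: C + C ≡ E (mod 10)] from column 6 (C=4, carry-in 1, digits 0,1,2,3,4,5,7,8 already taken and all letters distinct): E must equal 9, so E=9.

Answer: C=4, D=2, E=9, F=7, N=0, R=5, S=8, T=1, Y=3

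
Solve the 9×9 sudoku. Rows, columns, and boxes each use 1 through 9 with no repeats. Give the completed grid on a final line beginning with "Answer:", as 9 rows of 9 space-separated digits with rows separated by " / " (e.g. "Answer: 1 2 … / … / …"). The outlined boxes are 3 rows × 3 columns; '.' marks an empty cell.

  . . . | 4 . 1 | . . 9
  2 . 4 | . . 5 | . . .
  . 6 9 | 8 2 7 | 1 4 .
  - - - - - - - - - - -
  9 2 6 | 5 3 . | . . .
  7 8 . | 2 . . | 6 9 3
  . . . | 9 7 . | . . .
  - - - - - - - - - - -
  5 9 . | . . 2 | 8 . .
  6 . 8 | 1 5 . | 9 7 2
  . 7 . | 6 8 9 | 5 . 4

Step 1. [r3c1∈{3}] only 3 remains possible at r3c1. So r3c1=3.
Step 2. [r5c3∈{1,5}] row 5 places 5 nowhere but r5c3 ⇒ r5c3=5.
Step 3. [r5c6∈{4}] r5c6's peers cover all but 4. So r5c6=4.
Step 4. [r9c1∈{1}] r9c1 is down to just 1, so r9c1=1.
Step 5. [r7c3∈{3}] r7c3 has the single candidate 3 ⇒ r7c3=3.
Step 6. [r4c6∈{8}] r4c6's peers cover all but 8 ⇒ r4c6=8.
Step 7. [r4c8∈{1}] nothing but 1 survives at r4c8, so r4c8=1.
Step 8. [r7c8∈{6}] r7c8's peers cover all but 6 ⇒ r7c8=6.
Step 9. [r2c9∈{6,7,8}] in col 9, 6 fits only at r2c9, so r2c9=6.
Step 10. [r2c8∈{3,8}] across row 2, 8 lands solely at r2c8, so r2c8=8.
Step 11. [r2c7∈{3,7}] 7 has one home in row 2: r2c7. So r2c7=7.
Step 12. [r1c7∈{2,3}] col 7 places 3 nowhere but r1c7 ⇒ r1c7=3.
Step 13. [r6c2∈{1,3,4}] r6c2 is the only open cell in row 6 admitting 3. So r6c2=3.
Step 14. [r6c7∈{2,4}] r6c7 is the only open cell in col 7 admitting 2, so r6c7=2.
Step 15. [r3c9∈{5}] only 5 remains possible at r3c9, so r3c9=5.
Step 16. [r9c8∈{3}] r9c8's peers cover all but 3 ⇒ r9c8=3.
Step 17. [r4c9∈{7}] r4c9's peers cover all but 7. So r4c9=7.
Step 18. [r6c9∈{8}] nothing but 8 survives at r6c9 ⇒ r6c9=8.
Step 19. [r8c2∈{4}] r8c2 has the single candidate 4 ⇒ r8c2=4.
Step 20. [r7c4∈{7}] r7c4 is down to just 7, so r7c4=7.
Step 21. [r5c5∈{1}] only 1 remains possible at r5c5 ⇒ r5c5=1.
Step 22. [r1c8∈{2}] r1c8 has the single candidate 2 ⇒ r1c8=2.
Step 23. [r1c2∈{5}] r1c2 is down to just 5. So r1c2=5.
Step 24. [r1c1∈{8}] nothing but 8 survives at r1c1. So r1c1=8.
Step 25. [r8c6∈{3}] r8c6 is down to just 3, so r8c6=3.
Step 26. [r9c3∈{2}] only 2 remains possible at r9c3. So r9c3=2.
Step 27. [r1c5∈{6}] r1c5's peers cover all but 6, so r1c5=6.
Step 28. [r7c5∈{4}] r7c5's peers cover all but 4, so r7c5=4.
Step 29. [r6c8∈{5}] only 5 remains possible at r6c8 ⇒ r6c8=5.
Step 30. [r2c4∈{3}] r2c4 is down to just 3. So r2c4=3.
Step 31. [r4c7∈{4}] r4c7 is down to just 4, so r4c7=4.
Step 32. [r6c6∈{6}] r6c6 has the single candidate 6, so r6c6=6.
Step 33. [r7c9∈{1}] r7c9's peers cover all but 1, so r7c9=1.
Step 34. [r2c2∈{1}] nothing but 1 survives at r2c2. So r2c2=1.
Step 35. [r2c5∈{9}] only 9 remains possible at r2c5 ⇒ r2c5=9.
Step 36. [r6c1∈{4}] r6c1 is down to just 4. So r6c1=4.
Step 37. [r1c3∈{7}] only 7 remains possible at r1c3, so r1c3=7.
Step 38. [r6c3∈{1}] only 1 remains possible at r6c3. So r6c3=1.

Answer: 8 5 7 4 6 1 3 2 9 / 2 1 4 3 9 5 7 8 6 / 3 6 9 8 2 7 1 4 5 / 9 2 6 5 3 8 4 1 7 / 7 8 5 2 1 4 6 9 3 / 4 3 1 9 7 6 2 5 8 / 5 9 3 7 4 2 8 6 1 / 6 4 8 1 5 3 9 7 2 / 1 7 2 6 8 9 5 3 4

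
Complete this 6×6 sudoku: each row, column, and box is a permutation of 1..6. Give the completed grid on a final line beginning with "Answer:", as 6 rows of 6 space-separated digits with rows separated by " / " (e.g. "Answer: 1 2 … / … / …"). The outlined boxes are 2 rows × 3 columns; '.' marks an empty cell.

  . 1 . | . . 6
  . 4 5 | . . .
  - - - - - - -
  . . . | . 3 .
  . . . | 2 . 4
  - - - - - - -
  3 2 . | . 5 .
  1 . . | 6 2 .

Step 1. [r4c5∈{1,6}] across col 5, 6 lands solely at r4c5. So r4c5=6.
Step 2. [r3c1∈{2,4,5,6}] 4 has one home in col 1: r3c1. So r3c1=4.
Step 3. [r3c3∈{1,2,6}] 2 has one home in row 3: r3c3 ⇒ r3c3=2.
Step 4. [r5c6∈{1}] only 1 remains possible at r5c6 ⇒ r5c6=1.
Step 5. [r1c4∈{3,4,5}] 5 has one home in row 1: r1c4. So r1c4=5.
Step 6. [r6c2∈{5}] only 5 remains possible at r6c2, so r6c2=5.
Step 7. [r2c4∈{1,3}] r2c4 is the only open cell in col 4 admitting 3, so r2c4=3.
Step 8. [r6c3∈{4}] r6c3 has the single candidate 4 ⇒ r6c3=4.
Step 9. [r4c3∈{1,3}] 1 has one home in row 4: r4c3 ⇒ r4c3=1.
Step 10. [r2c6∈{2}] only 2 remains possible at r2c6. So r2c6=2.
Step 11. [r1c3∈{3}] r1c3's peers cover all but 3 ⇒ r1c3=3.
Step 12. [r1c5∈{4}] r1c5 is down to just 4, so r1c5=4.
Step 13. [r5c4∈{4}] r5c4's peers cover all but 4, so r5c4=4.
Step 14. [r6c6∈{3}] only 3 remains possible at r6c6. So r6c6=3.
Step 15. [r2c5∈{1}] r2c5's peers cover all but 1 ⇒ r2c5=1.
Step 16. [r3c4∈{1}] r3c4 has the single candidate 1. So r3c4=1.
Step 17. [r3c6∈{5}] r3c6's peers cover all but 5. So r3c6=5.
Step 18. [r2c1∈{6}] r2c1's peers cover all but 6 ⇒ r2c1=6.
Step 19. [r4c2∈{3}] nothing but 3 survives at r4c2 ⇒ r4c2=3.
Step 20. [r3c2∈{6}] nothing but 6 survives at r3c2. So r3c2=6.
Step 21. [r1c1∈{2}] only 2 remains possible at r1c1, so r1c1=2.
Step 22. [r4c1∈{5}] r4c1 is down to just 5 ⇒ r4c1=5.
Step 23. [r5c3∈{6}] r5c3 is down to just 6, so r5c3=6.

Answer: 2 1 3 5 4 6 / 6 4 5 3 1 2 / 4 6 2 1 3 5 / 5 3 1 2 6 4 / 3 2 6 4 5 1 / 1 5 4 6 2 3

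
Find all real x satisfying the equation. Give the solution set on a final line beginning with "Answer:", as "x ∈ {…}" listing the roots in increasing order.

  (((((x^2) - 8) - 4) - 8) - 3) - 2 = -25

Step 1. [(((((x^2) - 8) - 4) - 8) - 3) - 2 = -25] peel the -2: add 2 from each side. So sub: ((((x^2) - 8) - 4) - 8) - 3 = -23.
Step 2. [((((x^2) - 8) - 4) - 8) - 3 = -23] add 3: x sits inside (… - 3), so sub: (((x^2) - 8) - 4) - 8 = -20.
Step 3. [(((x^2) - 8) - 4) - 8 = -20] the outer -8 inverts by adding 8. So sub: ((x^2) - 8) - 4 = -12.
Step 4. [((x^2) - 8) - 4 = -12] peel the -4: add 4 from each side. So sub: (x^2) - 8 = -8.
Step 5. [(x^2) - 8 = -8] 8 comes off first (add 8). So sub: x^2 = 0.
Step 6. [x^2 = 0] LHS squared, RHS 0 ≥ 0: apply √ (±). So sqrt: x = 0.

Answer: x ∈ {0}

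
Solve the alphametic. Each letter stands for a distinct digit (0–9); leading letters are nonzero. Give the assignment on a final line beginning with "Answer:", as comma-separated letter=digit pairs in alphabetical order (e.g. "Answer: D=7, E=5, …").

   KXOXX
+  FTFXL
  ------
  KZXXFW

Step 1. [col 1: X + L ≡ W (mod 10)] column 1 (X + L ≡ W (mod 10), carry-in 0) doesn't pin L yet; pick L=3 and continue ⇒ L=3.
Step 2. [col 1: X + L ≡ W (mod 10)] no forcing yet in column 1 (carry-in 0); W=7 is free and consistent — try it ⇒ W=7.
Step 3. [col 1: X + L ≡ W (mod 10)] column 1: given L=3, W=7, carry-in 0, and digits 3,7 already taken and all letters distinct, X+L≡W (mod 10) forces X=4 ⇒ X=4.
Step 4. [col 2: X + X ≡ F (mod 10)] column 2 reads X+X+carry(0)=F with X=4; with digits 3,4,7 already taken and all letters distinct, the only value for F is 8 ⇒ F=8.
Step 5. [K] the sum has 6 digits but both addends have 5; that extra leading digit K is the final carry, namely 1, so K=1.
Step 6. [col 3: O + F ≡ X (mod 10)] column 3 reads O+F+carry(0)=X with F=8, X=4; with digits 1,3,4,7,8 already taken and all letters distinct, the only value for O is 6. So O=6.
Step 7. [col 4: X + T ≡ X (mod 10)] from column 4 (X=4, carry-in 1, digits 1,3,4,6,7,8 already taken and all letters distinct): T must equal 9. So T=9.
Step 8. [col 5: K + F ≡ Z (mod 10)] column 5 reads K+F+carry(1)=Z with K=1, F=8; with digits 1,3,4,6,7,8,9 already taken and all letters distinct, the only value for Z is 0 ⇒ Z=0.

Answer: F=8, K=1, L=3, O=6, T=9, W=7, X=4, Z=0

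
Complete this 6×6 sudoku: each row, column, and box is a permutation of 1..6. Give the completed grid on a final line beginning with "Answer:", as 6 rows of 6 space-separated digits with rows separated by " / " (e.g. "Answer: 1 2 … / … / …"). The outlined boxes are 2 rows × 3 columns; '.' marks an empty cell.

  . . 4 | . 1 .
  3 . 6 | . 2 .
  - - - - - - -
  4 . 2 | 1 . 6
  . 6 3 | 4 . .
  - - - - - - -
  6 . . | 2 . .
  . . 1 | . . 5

Step 1. [r3c2∈{5}] r3c2 has the single candidate 5 ⇒ r3c2=5.
Step 2. [r6c5∈{3,4,6}] 6 has one home in col 5: r6c5 ⇒ r6c5=6.
Step 3. [r6c4∈{3}] r6c4's peers cover all but 3 ⇒ r6c4=3.
Step 4. [r6c1∈{2}] r6c1 is down to just 2 ⇒ r6c1=2.
Step 5. [r5c5∈{4}] r5c5 is down to just 4 ⇒ r5c5=4.
Step 6. [r1c4∈{5,6}] row 1 places 6 nowhere but r1c4, so r1c4=6.
Step 7. [r2c2∈{1}] r2c2 is down to just 1, so r2c2=1.
Step 8. [r6c2∈{4}] r6c2 is down to just 4, so r6c2=4.
Step 9. [r2c4∈{5}] only 5 remains possible at r2c4 ⇒ r2c4=5.
Step 10. [r4c6∈{2}] nothing but 2 survives at r4c6 ⇒ r4c6=2.
Step 11. [r1c2∈{2}] r1c2's peers cover all but 2, so r1c2=2.
Step 12. [r4c1∈{1}] r4c1's peers cover all but 1, so r4c1=1.
Step 13. [r5c3∈{5}] r5c3's peers cover all but 5, so r5c3=5.
Step 14. [r1c1∈{5}] only 5 remains possible at r1c1, so r1c1=5.
Step 15. [r3c5∈{3}] r3c5's peers cover all but 3, so r3c5=3.
Step 16. [r5c2∈{3}] r5c2 has the single candidate 3, so r5c2=3.
Step 17. [r5c6∈{1}] nothing but 1 survives at r5c6 ⇒ r5c6=1.
Step 18. [r4c5∈{5}] r4c5 has the single candidate 5. So r4c5=5.
Step 19. [r2c6∈{4}] r2c6 is down to just 4. So r2c6=4.
Step 20. [r1c6∈{3}] only 3 remains possible at r1c6. So r1c6=3.

Answer: 5 2 4 6 1 3 / 3 1 6 5 2 4 / 4 5 2 1 3 6 / 1 6 3 4 5 2 / 6 3 5 2 4 1 / 2 4 1 3 6 5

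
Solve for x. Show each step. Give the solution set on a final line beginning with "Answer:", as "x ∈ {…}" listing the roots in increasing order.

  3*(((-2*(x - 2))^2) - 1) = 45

Step 1. [3*(((-2*(x - 2))^2) - 1) = 45] LHS = 3·(…); ÷3 both sides, so div: ((-2*(x - 2))^2) - 1 = 15.
Step 2. [((-2*(x - 2))^2) - 1 = 15] -1 is outermost — add 1 both sides. So sub: (-2*(x - 2))^2 = 16.
Step 3. [(-2*(x - 2))^2 = 16] LHS squared, RHS 16 ≥ 0: apply √ (±). So sqrt: -2*(x - 2) = 4 or -4.
Step 4. [-2*(x - 2) = 4 or -4] -2·(inner) — divide through by -2, so div: x - 2 = -2 or 2.
Step 5. [x - 2 = -2 or 2] peel the -2: add 2 from each side ⇒ sub: x = 0 or 4.

Answer: x ∈ {0, 4}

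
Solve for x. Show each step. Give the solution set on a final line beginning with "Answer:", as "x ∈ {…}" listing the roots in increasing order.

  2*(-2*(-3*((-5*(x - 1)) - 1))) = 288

Step 1. [2*(-2*(-3*((-5*(x - 1)) - 1))) = 288] 2 out front; divide by 2 ⇒ div: -2*(-3*((-5*(x - 1)) - 1)) = 144.
Step 2. [-2*(-3*((-5*(x - 1)) - 1)) = 144] leading coefficient -2: divide by -2, so div: -3*((-5*(x - 1)) - 1) = -72.
Step 3. [-3*((-5*(x - 1)) - 1) = -72] divide by the outer -3 ⇒ div: (-5*(x - 1)) - 1 = 24.
Step 4. [(-5*(x - 1)) - 1 = 24] add 1: x sits inside (… - 1). So sub: -5*(x - 1) = 25.
Step 5. [-5*(x - 1) = 25] leading coefficient -5: divide by -5. So div: x - 1 = -5.
Step 6. [x - 1 = -5] 1 comes off first (add 1), so sub: x = -4.

Answer: x ∈ {-4}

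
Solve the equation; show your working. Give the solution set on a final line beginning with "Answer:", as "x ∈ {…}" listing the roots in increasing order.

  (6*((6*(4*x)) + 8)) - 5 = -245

Step 1. [(6*((6*(4*x)) + 8)) - 5 = -245] peel the -5: add 5 from each side. So sub: 6*((6*(4*x)) + 8) = -240.
Step 2. [6*((6*(4*x)) + 8) = -240] 6·(inner) — divide through by 6. So div: (6*(4*x)) + 8 = -40.
Step 3. [(6*(4*x)) + 8 = -40] peel the +8: subtract 8 from each side. So sub: 6*(4*x) = -48.
Step 4. [6*(4*x) = -48] leading coefficient 6: divide by 6, so div: 4*x = -8.
Step 5. [4*x = -8] 4 out front; divide by 4 ⇒ div: x = -2.

Answer: x ∈ {-2}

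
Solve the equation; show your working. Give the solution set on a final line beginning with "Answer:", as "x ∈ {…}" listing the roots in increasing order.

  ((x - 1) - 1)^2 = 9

Step 1. [((x - 1) - 1)^2 = 9] 9 ≥ 0, LHS is (·)² — take ±√, so sqrt: (x - 1) - 1 = 3 or -3.
Step 2. [(x - 1) - 1 = 3 or -3] peel the -1: add 1 from each side ⇒ sub: x - 1 = 4 or -2.
Step 3. [x - 1 = 4 or -2] the outer -1 inverts by adding 1, so sub: x = 5 or -1.

Answer: x ∈ {-1, 5}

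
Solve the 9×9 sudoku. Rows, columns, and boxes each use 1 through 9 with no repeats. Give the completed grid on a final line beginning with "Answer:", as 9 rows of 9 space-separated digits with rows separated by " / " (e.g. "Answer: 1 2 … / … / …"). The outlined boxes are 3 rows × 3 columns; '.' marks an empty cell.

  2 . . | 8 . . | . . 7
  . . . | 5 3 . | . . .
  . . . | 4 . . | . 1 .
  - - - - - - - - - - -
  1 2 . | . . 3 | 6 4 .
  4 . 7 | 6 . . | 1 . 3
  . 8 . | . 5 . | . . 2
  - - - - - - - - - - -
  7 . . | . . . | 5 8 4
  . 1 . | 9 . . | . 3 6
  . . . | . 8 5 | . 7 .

Step 1. [r6c8∈{9}] only 9 remains possible at r6c8, so r6c8=9.
Step 2. [r8c7∈{2}] r8c7 has the single candidate 2, so r8c7=2.
Step 3. [r9c7∈{9}] r9c7's peers cover all but 9 ⇒ r9c7=9.
Step 4. [r5c8∈{5}] r5c8 is down to just 5, so r5c8=5.
Step 5. [r5c2∈{9}] r5c2 is down to just 9, so r5c2=9.
Step 6. [r7c3∈{2,3,6,9}] r7c3 is the only open cell in row 7 admitting 9, so r7c3=9.
Step 7. [r3c9∈{5,8,9}] col 9 places 5 nowhere but r3c9. So r3c9=5.
Step 8. [r1c8∈{6}] r1c8 is down to just 6 ⇒ r1c8=6.
Step 9. [r9c3∈{2,3,4,6}] r9c3 is the only open cell in col 3 admitting 2. So r9c3=2.
Step 10. [r9c2∈{3,4,6}] in row 9, 4 fits only at r9c2. So r9c2=4.
Step 11. [r9c1∈{3,6}] r9c1 is the only open cell in row 9 admitting 6 ⇒ r9c1=6.
Step 12. [r7c4∈{1,2,3}] across col 4, 2 lands solely at r7c4. So r7c4=2.
Step 13. [r4c5∈{7,9}] row 4 places 9 nowhere but r4c5. So r4c5=9.
Step 14. [r1c5∈{1}] nothing but 1 survives at r1c5, so r1c5=1.
Step 15. [r7c6∈{1,6}] row 7 places 1 nowhere but r7c6 ⇒ r7c6=1.
Step 16. [r2c9∈{8,9}] across col 9, 9 lands solely at r2c9 ⇒ r2c9=9.
Step 17. [r2c1∈{8}] only 8 remains possible at r2c1 ⇒ r2c1=8.
Step 18. [r6c3∈{3,6}] r6c3 is the only open cell in row 6 admitting 6 ⇒ r6c3=6.
Step 19. [r3c3∈{3}] only 3 remains possible at r3c3 ⇒ r3c3=3.
Step 20. [r5c5∈{2}] r5c5 is down to just 2, so r5c5=2.
Step 21. [r3c6∈{2,6,7,9}] across row 3, 2 lands solely at r3c6. So r3c6=2.
Step 22. [r2c6∈{6,7}] r2c6 is the only open cell in col 6 admitting 6 ⇒ r2c6=6.
Step 23. [r8c5∈{4,7}] in col 5, 4 fits only at r8c5, so r8c5=4.
Step 24. [r4c3∈{5}] r4c3 has the single candidate 5. So r4c3=5.
Step 25. [r1c3∈{4}] r1c3 has the single candidate 4, so r1c3=4.
Step 26. [r4c4∈{7}] only 7 remains possible at r4c4 ⇒ r4c4=7.
Step 27. [r2c2∈{7}] only 7 remains possible at r2c2, so r2c2=7.
Step 28. [r3c7∈{8}] r3c7 has the single candidate 8 ⇒ r3c7=8.
Step 29. [r1c2∈{5}] r1c2 is down to just 5 ⇒ r1c2=5.
Step 30. [r3c5∈{7}] only 7 remains possible at r3c5. So r3c5=7.
Step 31. [r2c7∈{4}] r2c7 has the single candidate 4. So r2c7=4.
Step 32. [r3c1∈{9}] r3c1's peers cover all but 9. So r3c1=9.
Step 33. [r6c4∈{1}] nothing but 1 survives at r6c4. So r6c4=1.
Step 34. [r9c4∈{3}] only 3 remains possible at r9c4. So r9c4=3.
Step 35. [r8c6∈{7}] r8c6's peers cover all but 7, so r8c6=7.
Step 36. [r1c6∈{9}] nothing but 9 survives at r1c6, so r1c6=9.
Step 37. [r1c7∈{3}] nothing but 3 survives at r1c7. So r1c7=3.
Step 38. [r6c6∈{4}] nothing but 4 survives at r6c6, so r6c6=4.
Step 39. [r6c1∈{3}] r6c1's peers cover all but 3, so r6c1=3.
Step 40. [r6c7∈{7}] r6c7 is down to just 7 ⇒ r6c7=7.
Step 41. [r2c8∈{2}] r2c8 is down to just 2. So r2c8=2.
Step 42. [r5c6∈{8}] nothing but 8 survives at r5c6 ⇒ r5c6=8.
Step 43. [r4c9∈{8}] r4c9 has the single candidate 8, so r4c9=8.
Step 44. [r8c1∈{5}] nothing but 5 survives at r8c1. So r8c1=5.
Step 45. [r7c5∈{6}] r7c5 is down to just 6. So r7c5=6.
Step 46. [r7c2∈{3}] r7c2's peers cover all but 3, so r7c2=3.
Step 47. [r3c2∈{6}] only 6 remains possible at r3c2, so r3c2=6.
Step 48. [r8c3∈{8}] r8c3's peers cover all but 8. So r8c3=8.
Step 49. [r2c3∈{1}] r2c3 is down to just 1. So r2c3=1.
Step 50. [r9c9∈{1}] r9c9 is down to just 1. So r9c9=1.

Answer: 2 5 4 8 1 9 3 6 7 / 8 7 1 5 3 6 4 2 9 / 9 6 3 4 7 2 8 1 5 / 1 2 5 7 9 3 6 4 8 / 4 9 7 6 2 8 1 5 3 / 3 8 6 1 5 4 7 9 2 / 7 3 9 2 6 1 5 8 4 / 5 1 8 9 4 7 2 3 6 / 6 4 2 3 8 5 9 7 1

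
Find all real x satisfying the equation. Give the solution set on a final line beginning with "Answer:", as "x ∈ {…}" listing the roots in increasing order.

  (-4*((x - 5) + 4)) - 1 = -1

Step 1. [(-4*((x - 5) + 4)) - 1 = -1] peel the -1: add 1 from each side, so sub: -4*((x - 5) + 4) = 0.
Step 2. [-4*((x - 5) + 4) = 0] -4·(inner) — divide through by -4 ⇒ div: (x - 5) + 4 = 0.
Step 3. [(x - 5) + 4 = 0] 4 comes off first (subtract 4) ⇒ sub: x - 5 = -4.
Step 4. [x - 5 = -4] peel the -5: add 5 from each side. So sub: x = 1.

Answer: x ∈ {1}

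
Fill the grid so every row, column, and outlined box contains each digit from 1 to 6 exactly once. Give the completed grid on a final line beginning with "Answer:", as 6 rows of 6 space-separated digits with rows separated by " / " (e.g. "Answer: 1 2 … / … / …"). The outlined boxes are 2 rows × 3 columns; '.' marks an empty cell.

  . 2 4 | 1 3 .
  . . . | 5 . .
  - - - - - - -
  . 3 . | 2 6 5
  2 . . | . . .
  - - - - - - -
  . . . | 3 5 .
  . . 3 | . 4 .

Step 1. [r3c3∈{1}] r3c3 is down to just 1. So r3c3=1.
Step 2. [r2c3∈{6}] only 6 remains possible at r2c3 ⇒ r2c3=6.
Step 3. [r6c4∈{6}] r6c4 is down to just 6, so r6c4=6.
Step 4. [r4c2∈{4,5,6}] in row 4, 6 fits only at r4c2. So r4c2=6.
Step 5. [r2c2∈{1}] only 1 remains possible at r2c2. So r2c2=1.
Step 6. [r6c6∈{1,2}] across row 6, 2 lands solely at r6c6. So r6c6=2.
Step 7. [r5c1∈{1,4,6}] r5c1 is the only open cell in row 5 admitting 6. So r5c1=6.
Step 8. [r4c6∈{1,3,4}] in row 4, 3 fits only at r4c6, so r4c6=3.
Step 9. [r6c1∈{1,5}] r6c1 is the only open cell in row 6 admitting 1. So r6c1=1.
Step 10. [r1c6∈{6}] r1c6 is down to just 6 ⇒ r1c6=6.
Step 11. [r2c6∈{4}] nothing but 4 survives at r2c6 ⇒ r2c6=4.
Step 12. [r4c4∈{4}] r4c4 is down to just 4. So r4c4=4.
Step 13. [r5c6∈{1}] r5c6 has the single candidate 1. So r5c6=1.
Step 14. [r4c3∈{5}] nothing but 5 survives at r4c3. So r4c3=5.
Step 15. [r5c3∈{2}] r5c3 is down to just 2 ⇒ r5c3=2.
Step 16. [r6c2∈{5}] nothing but 5 survives at r6c2 ⇒ r6c2=5.
Step 17. [r3c1∈{4}] r3c1's peers cover all but 4. So r3c1=4.
Step 18. [r4c5∈{1}] nothing but 1 survives at r4c5 ⇒ r4c5=1.
Step 19. [r1c1∈{5}] only 5 remains possible at r1c1. So r1c1=5.
Step 20. [r2c5∈{2}] r2c5 has the single candidate 2, so r2c5=2.
Step 21. [r5c2∈{4}] only 4 remains possible at r5c2. So r5c2=4.
Step 22. [r2c1∈{3}] r2c1 has the single candidate 3, so r2c1=3.

Answer: 5 2 4 1 3 6 / 3 1 6 5 2 4 / 4 3 1 2 6 5 / 2 6 5 4 1 3 / 6 4 2 3 5 1 / 1 5 3 6 4 2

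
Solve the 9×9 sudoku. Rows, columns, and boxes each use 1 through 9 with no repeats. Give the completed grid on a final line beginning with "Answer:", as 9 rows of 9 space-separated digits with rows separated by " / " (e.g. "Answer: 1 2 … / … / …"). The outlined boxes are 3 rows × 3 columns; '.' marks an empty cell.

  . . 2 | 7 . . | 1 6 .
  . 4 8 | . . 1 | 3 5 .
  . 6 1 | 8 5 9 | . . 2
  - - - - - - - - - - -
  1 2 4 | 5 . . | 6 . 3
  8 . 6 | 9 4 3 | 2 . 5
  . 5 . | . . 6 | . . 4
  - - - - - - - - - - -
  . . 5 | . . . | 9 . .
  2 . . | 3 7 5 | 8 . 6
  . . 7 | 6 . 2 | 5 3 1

Step 1. [r3c1∈{3,7}] in row 3, 3 fits only at r3c1, so r3c1=3.
Step 2. [r4c5∈{8}] r4c5's peers cover all but 8 ⇒ r4c5=8.
Step 3. [r1c2∈{9}] r1c2 is down to just 9 ⇒ r1c2=9.
Step 4. [r6c7∈{7}] r6c7's peers cover all but 7, so r6c7=7.
Step 5. [r7c4∈{1,4}] col 4 places 4 nowhere but r7c4, so r7c4=4.
Step 6. [r3c8∈{4,7}] 7 has one home in row 3: r3c8 ⇒ r3c8=7.
Step 7. [r6c1∈{9}] r6c1 has the single candidate 9. So r6c1=9.
Step 8. [r6c4∈{1,2}] r6c4 is the only open cell in col 4 admitting 1 ⇒ r6c4=1.
Step 9. [r7c2∈{1,3,8}] 3 has one home in row 7: r7c2. So r7c2=3.
Step 10. [r6c5∈{2}] r6c5 is down to just 2, so r6c5=2.
Step 11. [r1c6∈{4}] r1c6's peers cover all but 4, so r1c6=4.
Step 12. [r5c2∈{7}] r5c2 has the single candidate 7, so r5c2=7.
Step 13. [r2c1∈{7}] r2c1's peers cover all but 7, so r2c1=7.
Step 14. [r7c1∈{6}] r7c1 is down to just 6, so r7c1=6.
Step 15. [r3c7∈{4}] r3c7 has the single candidate 4, so r3c7=4.
Step 16. [r7c9∈{7}] only 7 remains possible at r7c9. So r7c9=7.
Step 17. [r7c5∈{1}] only 1 remains possible at r7c5, so r7c5=1.
Step 18. [r5c8∈{1}] r5c8 has the single candidate 1. So r5c8=1.
Step 19. [r2c5∈{6}] r2c5 is down to just 6. So r2c5=6.
Step 20. [r9c1∈{4}] r9c1 is down to just 4. So r9c1=4.
Step 21. [r1c1∈{5}] r1c1 is down to just 5, so r1c1=5.
Step 22. [r6c3∈{3}] r6c3's peers cover all but 3, so r6c3=3.
Step 23. [r7c6∈{8}] r7c6 is down to just 8. So r7c6=8.
Step 24. [r7c8∈{2}] r7c8 is down to just 2 ⇒ r7c8=2.
Step 25. [r8c3∈{9}] nothing but 9 survives at r8c3. So r8c3=9.
Step 26. [r8c2∈{1}] r8c2 has the single candidate 1, so r8c2=1.
Step 27. [r2c9∈{9}] r2c9 is down to just 9 ⇒ r2c9=9.
Step 28. [r1c9∈{8}] r1c9 is down to just 8 ⇒ r1c9=8.
Step 29. [r4c8∈{9}] r4c8's peers cover all but 9. So r4c8=9.
Step 30. [r6c8∈{8}] r6c8's peers cover all but 8. So r6c8=8.
Step 31. [r9c2∈{8}] nothing but 8 survives at r9c2. So r9c2=8.
Step 32. [r8c8∈{4}] r8c8 has the single candidate 4. So r8c8=4.
Step 33. [r1c5∈{3}] r1c5 is down to just 3 ⇒ r1c5=3.
Step 34. [r4c6∈{7}] nothing but 7 survives at r4c6. So r4c6=7.
Step 35. [r2c4∈{2}] r2c4's peers cover all but 2, so r2c4=2.
Step 36. [r9c5∈{9}] nothing but 9 survives at r9c5 ⇒ r9c5=9.

Answer: 5 9 2 7 3 4 1 6 8 / 7 4 8 2 6 1 3 5 9 / 3 6 1 8 5 9 4 7 2 / 1 2 4 5 8 7 6 9 3 / 8 7 6 9 4 3 2 1 5 / 9 5 3 1 2 6 7 8 4 / 6 3 5 4 1 8 9 2 7 / 2 1 9 3 7 5 8 4 6 / 4 8 7 6 9 2 5 3 1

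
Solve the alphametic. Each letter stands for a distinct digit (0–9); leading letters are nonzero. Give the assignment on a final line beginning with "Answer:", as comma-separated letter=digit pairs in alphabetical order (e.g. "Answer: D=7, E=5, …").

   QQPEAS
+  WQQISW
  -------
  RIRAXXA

Step 1. [R] R is the leading digit of a 7-digit sum of two 6-digit numbers; the final carry is exactly 1. So R=1.
Step 2. [col 1: S + W ≡ A (mod 10)] no forcing yet in column 1 (carry-in 0); A=4 is free and consistent — try it, so A=4.
Step 3. [col 1: S + W ≡ A (mod 10)] column 1 (S + W ≡ A (mod 10), carry-in 0) doesn't pin W yet; pick W=6 and continue, so W=6.
Step 4. [col 1: S + W ≡ A (mod 10)] column 1 reads S+W+carry(0)=A with W=6, A=4; with digits 1,4,6 already taken and all letters distinct, the only value for S is 8 ⇒ S=8.
Step 5. [col 2: A + S ≡ X (mod 10)] column 2: given A=4, S=8, carry-in 1, and digits 1,4,6,8 already taken and all letters distinct, A+S≡X (mod 10) forces X=3. So X=3.
Step 6. [col 3: E + I ≡ X (mod 10)] several values work for E in column 3 (E + I ≡ X (mod 10), carry-in 1); try E=0, so E=0.
Step 7. [col 3: E + I ≡ X (mod 10)] in column 3 we have E+I≡X with carry-in 1; given E=0, X=3 and digits 0,1,3,4,6,8 already taken and all letters distinct, that pins I to 2 ⇒ I=2.
Step 8. [col 4: P + Q ≡ A (mod 10)] P=9 is one option consistent with column 4 (P + Q ≡ A (mod 10), carry-in 0) — take it ⇒ P=9.
Step 9. [col 4: P + Q ≡ A (mod 10)] column 4 reads P+Q+carry(0)=A with P=9, A=4; with digits 0,1,2,3,4,6,8,9 already taken and all letters distinct, the only value for Q is 5. So Q=5.

Answer: A=4, E=0, I=2, P=9, Q=5, R=1, S=8, W=6, X=3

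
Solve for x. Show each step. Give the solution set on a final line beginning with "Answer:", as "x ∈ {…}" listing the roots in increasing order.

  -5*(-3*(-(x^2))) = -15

Step 1. [-5*(-3*(-(x^2))) = -15] LHS = -5·(…); ÷-5 both sides. So div: -3*(-(x^2)) = 3.
Step 2. [-3*(-(x^2)) = 3] -3·(inner) — divide through by -3, so div: -(x^2) = -1.
Step 3. [-(x^2) = -1] leading − — multiply by −1. So neg: x^2 = 1.
Step 4. [x^2 = 1] √ both sides: 1 ≥ 0 gives two branches. So sqrt: x = 1 or -1.

Answer: x ∈ {-1, 1}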